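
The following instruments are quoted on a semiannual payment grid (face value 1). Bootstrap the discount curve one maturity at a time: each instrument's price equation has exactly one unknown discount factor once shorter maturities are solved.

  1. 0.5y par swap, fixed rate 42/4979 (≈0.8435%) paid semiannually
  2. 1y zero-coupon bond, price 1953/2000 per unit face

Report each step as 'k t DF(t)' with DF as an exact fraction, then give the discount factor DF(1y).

1 1/2 4979/5000
2 1 1953/2000
DF(1y) = 1953/2000 ≈ 0.976500

step 1 [0.5y] swap r/2=21/4979: DF=(1 − 21/4979·(0))/(1+21/4979) = 4979/5000 ≈ 0.995800
step 2 [1y] zero: DF = P = 1953/2000 ≈ 0.976500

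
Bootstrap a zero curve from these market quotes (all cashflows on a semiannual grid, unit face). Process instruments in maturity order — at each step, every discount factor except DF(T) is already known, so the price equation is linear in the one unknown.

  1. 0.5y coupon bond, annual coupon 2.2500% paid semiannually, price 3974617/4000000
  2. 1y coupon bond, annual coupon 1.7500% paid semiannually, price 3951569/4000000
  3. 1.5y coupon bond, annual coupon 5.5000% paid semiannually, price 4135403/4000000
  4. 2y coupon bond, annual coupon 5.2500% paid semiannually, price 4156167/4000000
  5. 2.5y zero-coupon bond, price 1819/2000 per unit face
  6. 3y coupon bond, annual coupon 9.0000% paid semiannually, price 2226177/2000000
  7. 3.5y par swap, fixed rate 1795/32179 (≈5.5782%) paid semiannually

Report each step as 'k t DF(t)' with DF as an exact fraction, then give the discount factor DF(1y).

1 1/2 4913/5000
2 1 2427/2500
3 3/2 9539/10000
4 2 9381/10000
5 5/2 1819/2000
6 3 2151/2500
7 7/2 1641/2000
DF(1y) = 2427/2500 ≈ 0.970800

step 1 [0.5y] bond c/2=9/800: DF=(3974617/4000000 − 9/800·(0))/(1+9/800) = 4913/5000 ≈ 0.982600
step 2 [1y] bond c/2=7/800: DF=(3951569/4000000 − 7/800·(0.982600))/(1+7/800) = 2427/2500 ≈ 0.970800
step 3 [1.5y] bond c/2=11/400: DF=(4135403/4000000 − 11/400·(0.982600+0.970800))/(1+11/400) = 9539/10000 ≈ 0.953900
step 4 [2y] bond c/2=21/800: DF=(4156167/4000000 − 21/800·(0.982600+0.970800+0.953900))/(1+21/800) = 9381/10000 ≈ 0.938100
step 5 [2.5y] zero: DF = P = 1819/2000 ≈ 0.909500
step 6 [3y] bond c/2=9/200: DF=(2226177/2000000 − 9/200·(0.982600+0.970800+0.953900+0.938100+0.909500))/(1+9/200) = 2151/2500 ≈ 0.860400
step 7 [3.5y] swap r/2=1795/64358: DF=(1 − 1795/64358·(0.982600+0.970800+0.953900+0.938100+0.909500+0.860400))/(1+1795/64358) = 1641/2000 ≈ 0.820500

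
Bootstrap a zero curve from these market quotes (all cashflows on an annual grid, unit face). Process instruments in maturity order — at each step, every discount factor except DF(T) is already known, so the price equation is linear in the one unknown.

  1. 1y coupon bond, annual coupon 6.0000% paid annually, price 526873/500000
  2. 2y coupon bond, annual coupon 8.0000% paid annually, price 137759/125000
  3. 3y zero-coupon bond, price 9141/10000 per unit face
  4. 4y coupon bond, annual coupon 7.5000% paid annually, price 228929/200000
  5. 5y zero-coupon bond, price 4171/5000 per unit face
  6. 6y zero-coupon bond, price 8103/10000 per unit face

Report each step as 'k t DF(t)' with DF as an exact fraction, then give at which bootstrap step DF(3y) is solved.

1 1 9941/10000
2 2 2367/2500
3 3 9141/10000
4 4 541/625
5 5 4171/5000
6 6 8103/10000
DF(3y) is solved at step 3

step 1 [1y] bond c/1=3/50: DF=(526873/500000 − 3/50·(0))/(1+3/50) = 9941/10000 ≈ 0.994100
step 2 [2y] bond c/1=2/25: DF=(137759/125000 − 2/25·(0.994100))/(1+2/25) = 2367/2500 ≈ 0.946800
step 3 [3y] zero: DF = P = 9141/10000 ≈ 0.914100
step 4 [4y] bond c/1=3/40: DF=(228929/200000 − 3/40·(0.994100+0.946800+0.914100))/(1+3/40) = 541/625 ≈ 0.865600
step 5 [5y] zero: DF = P = 4171/5000 ≈ 0.834200
step 6 [6y] zero: DF = P = 8103/10000 ≈ 0.810300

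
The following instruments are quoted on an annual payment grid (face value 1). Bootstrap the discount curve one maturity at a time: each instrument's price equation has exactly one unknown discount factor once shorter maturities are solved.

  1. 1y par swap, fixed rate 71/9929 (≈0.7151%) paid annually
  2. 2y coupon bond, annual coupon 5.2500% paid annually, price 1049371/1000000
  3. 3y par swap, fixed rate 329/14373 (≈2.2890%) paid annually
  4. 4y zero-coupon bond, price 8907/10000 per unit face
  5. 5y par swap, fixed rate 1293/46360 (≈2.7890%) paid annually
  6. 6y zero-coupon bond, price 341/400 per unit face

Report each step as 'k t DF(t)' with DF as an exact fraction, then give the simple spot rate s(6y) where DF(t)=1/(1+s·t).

1 1 9929/10000
2 2 379/400
3 3 4671/5000
4 4 8907/10000
5 5 8707/10000
6 6 341/400
s(6y) = (1/(341/400) − 1)/(6) = 59/2046 ≈ 2.8837%

step 1 [1y] swap r/1=71/9929: DF=(1 − 71/9929·(0))/(1+71/9929) = 9929/10000 ≈ 0.992900
step 2 [2y] bond c/1=21/400: DF=(1049371/1000000 − 21/400·(0.992900))/(1+21/400) = 379/400 ≈ 0.947500
step 3 [3y] swap r/1=329/14373: DF=(1 − 329/14373·(0.992900+0.947500))/(1+329/14373) = 4671/5000 ≈ 0.934200
step 4 [4y] zero: DF = P = 8907/10000 ≈ 0.890700
step 5 [5y] swap r/1=1293/46360: DF=(1 − 1293/46360·(0.992900+0.947500+0.934200+0.890700))/(1+1293/46360) = 8707/10000 ≈ 0.870700
step 6 [6y] zero: DF = P = 341/400 ≈ 0.852500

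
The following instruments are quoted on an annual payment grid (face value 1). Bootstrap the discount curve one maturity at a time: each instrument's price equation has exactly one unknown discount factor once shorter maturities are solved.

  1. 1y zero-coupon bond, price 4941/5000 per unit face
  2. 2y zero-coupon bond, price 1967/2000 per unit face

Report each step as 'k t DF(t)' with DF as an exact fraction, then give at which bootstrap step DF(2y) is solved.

1 1 4941/5000
2 2 1967/2000
DF(2y) is solved at step 2

step 1 [1y] zero: DF = P = 4941/5000 ≈ 0.988200
step 2 [2y] zero: DF = P = 1967/2000 ≈ 0.983500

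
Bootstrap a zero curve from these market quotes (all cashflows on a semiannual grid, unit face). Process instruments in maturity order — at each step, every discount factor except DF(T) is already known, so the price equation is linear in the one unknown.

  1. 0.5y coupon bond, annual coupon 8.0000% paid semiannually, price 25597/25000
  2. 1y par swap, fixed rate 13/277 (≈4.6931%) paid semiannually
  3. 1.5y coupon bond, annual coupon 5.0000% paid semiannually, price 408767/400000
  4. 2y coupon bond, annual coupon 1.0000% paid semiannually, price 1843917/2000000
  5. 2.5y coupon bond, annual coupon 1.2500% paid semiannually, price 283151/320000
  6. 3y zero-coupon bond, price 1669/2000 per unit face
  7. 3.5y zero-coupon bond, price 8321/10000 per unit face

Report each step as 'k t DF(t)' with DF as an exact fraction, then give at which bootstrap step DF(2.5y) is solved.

1 1/2 1969/2000
2 1 1909/2000
3 3/2 9497/10000
4 2 903/1000
5 5/2 4279/5000
6 3 1669/2000
7 7/2 8321/10000
DF(2.5y) is solved at step 5

step 1 [0.5y] bond c/2=1/25: DF=(25597/25000 − 1/25·(0))/(1+1/25) = 1969/2000 ≈ 0.984500
step 2 [1y] swap r/2=13/554: DF=(1 − 13/554·(0.984500))/(1+13/554) = 1909/2000 ≈ 0.954500
step 3 [1.5y] bond c/2=1/40: DF=(408767/400000 − 1/40·(0.984500+0.954500))/(1+1/40) = 9497/10000 ≈ 0.949700
step 4 [2y] bond c/2=1/200: DF=(1843917/2000000 − 1/200·(0.984500+0.954500+0.949700))/(1+1/200) = 903/1000 ≈ 0.903000
step 5 [2.5y] bond c/2=1/160: DF=(283151/320000 − 1/160·(0.984500+0.954500+0.949700+0.903000))/(1+1/160) = 4279/5000 ≈ 0.855800
step 6 [3y] zero: DF = P = 1669/2000 ≈ 0.834500
step 7 [3.5y] zero: DF = P = 8321/10000 ≈ 0.832100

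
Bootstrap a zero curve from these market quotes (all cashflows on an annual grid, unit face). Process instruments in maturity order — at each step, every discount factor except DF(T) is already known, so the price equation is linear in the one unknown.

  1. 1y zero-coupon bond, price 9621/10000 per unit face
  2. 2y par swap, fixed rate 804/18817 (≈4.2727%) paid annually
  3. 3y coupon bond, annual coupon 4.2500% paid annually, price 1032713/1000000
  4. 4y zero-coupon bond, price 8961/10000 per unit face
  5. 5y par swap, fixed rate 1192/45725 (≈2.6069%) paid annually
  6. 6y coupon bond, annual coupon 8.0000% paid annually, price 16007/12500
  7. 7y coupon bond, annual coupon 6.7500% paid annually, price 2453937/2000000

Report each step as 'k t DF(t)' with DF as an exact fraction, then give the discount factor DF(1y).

1 1 9621/10000
2 2 2299/2500
3 3 9139/10000
4 4 8961/10000
5 5 1101/1250
6 6 847/1000
7 7 8067/10000
DF(1y) = 9621/10000 ≈ 0.962100

step 1 [1y] zero: DF = P = 9621/10000 ≈ 0.962100
step 2 [2y] swap r/1=804/18817: DF=(1 − 804/18817·(0.962100))/(1+804/18817) = 2299/2500 ≈ 0.919600
step 3 [3y] bond c/1=17/400: DF=(1032713/1000000 − 17/400·(0.962100+0.919600))/(1+17/400) = 9139/10000 ≈ 0.913900
step 4 [4y] zero: DF = P = 8961/10000 ≈ 0.896100
step 5 [5y] swap r/1=1192/45725: DF=(1 − 1192/45725·(0.962100+0.919600+0.913900+0.896100))/(1+1192/45725) = 1101/1250 ≈ 0.880800
step 6 [6y] bond c/1=2/25: DF=(16007/12500 − 2/25·(0.962100+0.919600+0.913900+0.896100+0.880800))/(1+2/25) = 847/1000 ≈ 0.847000
step 7 [7y] bond c/1=27/400: DF=(2453937/2000000 − 27/400·(0.962100+0.919600+0.913900+0.896100+0.880800+0.847000))/(1+27/400) = 8067/10000 ≈ 0.806700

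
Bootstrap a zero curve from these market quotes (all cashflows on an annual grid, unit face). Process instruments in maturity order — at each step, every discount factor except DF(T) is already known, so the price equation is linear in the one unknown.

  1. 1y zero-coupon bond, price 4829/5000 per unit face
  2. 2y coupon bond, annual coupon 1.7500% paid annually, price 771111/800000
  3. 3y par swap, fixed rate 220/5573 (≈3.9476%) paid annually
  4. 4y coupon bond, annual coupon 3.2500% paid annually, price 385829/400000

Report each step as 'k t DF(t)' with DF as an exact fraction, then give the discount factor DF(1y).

1 1 4829/5000
2 2 9307/10000
3 3 89/100
4 4 1693/2000
DF(1y) = 4829/5000 ≈ 0.965800

step 1 [1y] zero: DF = P = 4829/5000 ≈ 0.965800
step 2 [2y] bond c/1=7/400: DF=(771111/800000 − 7/400·(0.965800))/(1+7/400) = 9307/10000 ≈ 0.930700
step 3 [3y] swap r/1=220/5573: DF=(1 − 220/5573·(0.965800+0.930700))/(1+220/5573) = 89/100 ≈ 0.890000
step 4 [4y] bond c/1=13/400: DF=(385829/400000 − 13/400·(0.965800+0.930700+0.890000))/(1+13/400) = 1693/2000 ≈ 0.846500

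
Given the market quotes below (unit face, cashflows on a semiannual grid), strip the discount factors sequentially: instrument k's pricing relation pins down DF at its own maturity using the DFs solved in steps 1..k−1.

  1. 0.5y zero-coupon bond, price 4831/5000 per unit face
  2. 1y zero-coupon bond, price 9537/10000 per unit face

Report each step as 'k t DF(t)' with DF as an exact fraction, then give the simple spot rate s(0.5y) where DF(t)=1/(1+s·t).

1 1/2 4831/5000
2 1 9537/10000
s(0.5y) = (1/(4831/5000) − 1)/(1/2) = 338/4831 ≈ 6.9965%

step 1 [0.5y] zero: DF = P = 4831/5000 ≈ 0.966200
step 2 [1y] zero: DF = P = 9537/10000 ≈ 0.953700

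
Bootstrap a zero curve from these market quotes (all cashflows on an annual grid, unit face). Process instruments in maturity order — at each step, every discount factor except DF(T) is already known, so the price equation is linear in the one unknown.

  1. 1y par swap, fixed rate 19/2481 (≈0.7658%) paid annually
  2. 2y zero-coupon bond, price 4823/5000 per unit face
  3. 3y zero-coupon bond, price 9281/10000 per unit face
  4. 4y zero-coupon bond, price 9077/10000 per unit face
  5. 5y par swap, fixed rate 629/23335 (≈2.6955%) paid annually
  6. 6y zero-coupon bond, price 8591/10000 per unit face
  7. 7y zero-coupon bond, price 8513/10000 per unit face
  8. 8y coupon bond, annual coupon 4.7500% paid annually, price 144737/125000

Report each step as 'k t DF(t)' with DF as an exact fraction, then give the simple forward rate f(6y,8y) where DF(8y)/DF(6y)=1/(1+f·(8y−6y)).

step 1 [1y] swap r/1=19/2481: DF=(1 − 19/2481·(0))/(1+19/2481) = 2481/2500 ≈ 0.992400
step 2 [2y] zero: DF = P = 4823/5000 ≈ 0.964600
step 3 [3y] zero: DF = P = 9281/10000 ≈ 0.928100
step 4 [4y] zero: DF = P = 9077/10000 ≈ 0.907700
step 5 [5y] swap r/1=629/23335: DF=(1 − 629/23335·(0.992400+0.964600+0.928100+0.907700))/(1+629/23335) = 4371/5000 ≈ 0.874200
step 6 [6y] zero: DF = P = 8591/10000 ≈ 0.859100
step 7 [7y] zero: DF = P = 8513/10000 ≈ 0.851300
step 8 [8y] bond c/1=19/400: DF=(144737/125000 − 19/400·(0.992400+0.964600+0.928100+0.907700+0.874200+0.859100+0.851300))/(1+19/400) = 4081/5000 ≈ 0.816200

1 1 2481/2500
2 2 4823/5000
3 3 9281/10000
4 4 9077/10000
5 5 4371/5000
6 6 8591/10000
7 7 8513/10000
8 8 4081/5000
f(6y,8y) = ((8591/10000)/(4081/5000) − 1)/(2) = 39/1484 ≈ 2.6280%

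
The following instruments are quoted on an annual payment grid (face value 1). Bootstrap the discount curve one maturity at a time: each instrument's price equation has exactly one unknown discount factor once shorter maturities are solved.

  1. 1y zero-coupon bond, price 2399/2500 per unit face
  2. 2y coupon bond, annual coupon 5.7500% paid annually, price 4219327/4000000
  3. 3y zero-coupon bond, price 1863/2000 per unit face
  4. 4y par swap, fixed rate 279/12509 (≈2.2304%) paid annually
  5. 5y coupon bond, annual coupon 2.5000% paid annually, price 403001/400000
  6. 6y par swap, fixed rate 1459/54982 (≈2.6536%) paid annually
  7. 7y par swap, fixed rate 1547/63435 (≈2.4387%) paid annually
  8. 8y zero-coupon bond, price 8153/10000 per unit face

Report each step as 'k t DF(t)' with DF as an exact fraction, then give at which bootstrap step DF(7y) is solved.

1 1 2399/2500
2 2 9453/10000
3 3 1863/2000
4 4 9163/10000
5 5 4457/5000
6 6 8541/10000
7 7 8453/10000
8 8 8153/10000
DF(7y) is solved at step 7

step 1 [1y] zero: DF = P = 2399/2500 ≈ 0.959600
step 2 [2y] bond c/1=23/400: DF=(4219327/4000000 − 23/400·(0.959600))/(1+23/400) = 9453/10000 ≈ 0.945300
step 3 [3y] zero: DF = P = 1863/2000 ≈ 0.931500
step 4 [4y] swap r/1=279/12509: DF=(1 − 279/12509·(0.959600+0.945300+0.931500))/(1+279/12509) = 9163/10000 ≈ 0.916300
step 5 [5y] bond c/1=1/40: DF=(403001/400000 − 1/40·(0.959600+0.945300+0.931500+0.916300))/(1+1/40) = 4457/5000 ≈ 0.891400
step 6 [6y] swap r/1=1459/54982: DF=(1 − 1459/54982·(0.959600+0.945300+0.931500+0.916300+0.891400))/(1+1459/54982) = 8541/10000 ≈ 0.854100
step 7 [7y] swap r/1=1547/63435: DF=(1 − 1547/63435·(0.959600+0.945300+0.931500+0.916300+0.891400+0.854100))/(1+1547/63435) = 8453/10000 ≈ 0.845300
step 8 [8y] zero: DF = P = 8153/10000 ≈ 0.815300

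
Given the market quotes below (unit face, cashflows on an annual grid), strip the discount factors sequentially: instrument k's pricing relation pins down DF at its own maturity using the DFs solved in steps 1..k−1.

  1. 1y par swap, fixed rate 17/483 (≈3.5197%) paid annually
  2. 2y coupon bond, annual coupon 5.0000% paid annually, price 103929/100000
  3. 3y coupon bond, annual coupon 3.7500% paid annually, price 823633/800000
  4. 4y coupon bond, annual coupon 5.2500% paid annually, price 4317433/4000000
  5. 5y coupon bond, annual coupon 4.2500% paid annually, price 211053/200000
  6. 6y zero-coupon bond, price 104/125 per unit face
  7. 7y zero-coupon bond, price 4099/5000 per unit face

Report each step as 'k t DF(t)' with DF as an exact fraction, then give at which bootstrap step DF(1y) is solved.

step 1 [1y] swap r/1=17/483: DF=(1 − 17/483·(0))/(1+17/483) = 483/500 ≈ 0.966000
step 2 [2y] bond c/1=1/20: DF=(103929/100000 − 1/20·(0.966000))/(1+1/20) = 4719/5000 ≈ 0.943800
step 3 [3y] bond c/1=3/80: DF=(823633/800000 − 3/80·(0.966000+0.943800))/(1+3/80) = 9233/10000 ≈ 0.923300
step 4 [4y] bond c/1=21/400: DF=(4317433/4000000 − 21/400·(0.966000+0.943800+0.923300))/(1+21/400) = 4421/5000 ≈ 0.884200
step 5 [5y] bond c/1=17/400: DF=(211053/200000 − 17/400·(0.966000+0.943800+0.923300+0.884200))/(1+17/400) = 8607/10000 ≈ 0.860700
step 6 [6y] zero: DF = P = 104/125 ≈ 0.832000
step 7 [7y] zero: DF = P = 4099/5000 ≈ 0.819800

1 1 483/500
2 2 4719/5000
3 3 9233/10000
4 4 4421/5000
5 5 8607/10000
6 6 104/125
7 7 4099/5000
DF(1y) is solved at step 1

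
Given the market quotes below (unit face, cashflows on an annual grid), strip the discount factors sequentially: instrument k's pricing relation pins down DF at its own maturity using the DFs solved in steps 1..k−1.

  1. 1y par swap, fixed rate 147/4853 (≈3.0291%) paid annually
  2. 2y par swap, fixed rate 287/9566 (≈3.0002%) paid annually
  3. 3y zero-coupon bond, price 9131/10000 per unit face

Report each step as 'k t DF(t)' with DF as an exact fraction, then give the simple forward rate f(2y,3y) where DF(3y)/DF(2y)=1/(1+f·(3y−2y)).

1 1 4853/5000
2 2 4713/5000
3 3 9131/10000
f(2y,3y) = ((4713/5000)/(9131/10000) − 1)/(1) = 295/9131 ≈ 3.2308%

step 1 [1y] swap r/1=147/4853: DF=(1 − 147/4853·(0))/(1+147/4853) = 4853/5000 ≈ 0.970600
step 2 [2y] swap r/1=287/9566: DF=(1 − 287/9566·(0.970600))/(1+287/9566) = 4713/5000 ≈ 0.942600
step 3 [3y] zero: DF = P = 9131/10000 ≈ 0.913100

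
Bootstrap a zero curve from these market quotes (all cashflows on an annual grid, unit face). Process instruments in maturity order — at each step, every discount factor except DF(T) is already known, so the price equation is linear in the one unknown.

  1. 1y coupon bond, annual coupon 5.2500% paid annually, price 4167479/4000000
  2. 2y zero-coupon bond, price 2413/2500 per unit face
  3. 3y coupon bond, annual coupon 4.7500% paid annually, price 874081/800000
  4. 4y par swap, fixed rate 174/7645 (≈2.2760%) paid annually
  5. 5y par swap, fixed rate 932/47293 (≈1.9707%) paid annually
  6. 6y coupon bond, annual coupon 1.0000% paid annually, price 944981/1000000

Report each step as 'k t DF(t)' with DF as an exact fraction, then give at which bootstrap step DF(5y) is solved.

1 1 9899/10000
2 2 2413/2500
3 3 1193/1250
4 4 913/1000
5 5 2267/2500
6 6 1111/1250
DF(5y) is solved at step 5

step 1 [1y] bond c/1=21/400: DF=(4167479/4000000 − 21/400·(0))/(1+21/400) = 9899/10000 ≈ 0.989900
step 2 [2y] zero: DF = P = 2413/2500 ≈ 0.965200
step 3 [3y] bond c/1=19/400: DF=(874081/800000 − 19/400·(0.989900+0.965200))/(1+19/400) = 1193/1250 ≈ 0.954400
step 4 [4y] swap r/1=174/7645: DF=(1 − 174/7645·(0.989900+0.965200+0.954400))/(1+174/7645) = 913/1000 ≈ 0.913000
step 5 [5y] swap r/1=932/47293: DF=(1 − 932/47293·(0.989900+0.965200+0.954400+0.913000))/(1+932/47293) = 2267/2500 ≈ 0.906800
step 6 [6y] bond c/1=1/100: DF=(944981/1000000 − 1/100·(0.989900+0.965200+0.954400+0.913000+0.906800))/(1+1/100) = 1111/1250 ≈ 0.888800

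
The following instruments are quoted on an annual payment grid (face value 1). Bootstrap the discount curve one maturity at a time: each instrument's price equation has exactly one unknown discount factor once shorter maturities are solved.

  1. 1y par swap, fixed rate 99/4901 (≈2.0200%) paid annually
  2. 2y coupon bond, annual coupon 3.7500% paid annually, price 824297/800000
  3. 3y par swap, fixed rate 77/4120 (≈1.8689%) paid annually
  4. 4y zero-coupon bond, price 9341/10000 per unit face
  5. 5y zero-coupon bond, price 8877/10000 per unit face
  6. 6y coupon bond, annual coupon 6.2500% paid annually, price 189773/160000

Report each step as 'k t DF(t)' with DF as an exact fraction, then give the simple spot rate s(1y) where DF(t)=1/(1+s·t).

step 1 [1y] swap r/1=99/4901: DF=(1 − 99/4901·(0))/(1+99/4901) = 4901/5000 ≈ 0.980200
step 2 [2y] bond c/1=3/80: DF=(824297/800000 − 3/80·(0.980200))/(1+3/80) = 9577/10000 ≈ 0.957700
step 3 [3y] swap r/1=77/4120: DF=(1 − 77/4120·(0.980200+0.957700))/(1+77/4120) = 9461/10000 ≈ 0.946100
step 4 [4y] zero: DF = P = 9341/10000 ≈ 0.934100
step 5 [5y] zero: DF = P = 8877/10000 ≈ 0.887700
step 6 [6y] bond c/1=1/16: DF=(189773/160000 − 1/16·(0.980200+0.957700+0.946100+0.934100+0.887700))/(1+1/16) = 1679/2000 ≈ 0.839500

1 1 4901/5000
2 2 9577/10000
3 3 9461/10000
4 4 9341/10000
5 5 8877/10000
6 6 1679/2000
s(1y) = (1/(4901/5000) − 1)/(1) = 99/4901 ≈ 2.0200%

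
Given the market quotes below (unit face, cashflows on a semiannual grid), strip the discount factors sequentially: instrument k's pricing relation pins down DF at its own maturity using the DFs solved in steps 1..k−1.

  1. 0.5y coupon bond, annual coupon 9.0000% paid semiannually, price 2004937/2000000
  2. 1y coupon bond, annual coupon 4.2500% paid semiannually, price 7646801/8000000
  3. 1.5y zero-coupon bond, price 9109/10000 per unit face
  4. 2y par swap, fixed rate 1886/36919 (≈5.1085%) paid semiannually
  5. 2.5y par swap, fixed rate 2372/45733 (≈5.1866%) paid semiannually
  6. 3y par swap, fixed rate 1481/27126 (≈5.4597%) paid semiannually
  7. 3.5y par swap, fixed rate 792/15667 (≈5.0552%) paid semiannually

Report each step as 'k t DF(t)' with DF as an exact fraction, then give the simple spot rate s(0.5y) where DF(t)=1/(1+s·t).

step 1 [0.5y] bond c/2=9/200: DF=(2004937/2000000 − 9/200·(0))/(1+9/200) = 9593/10000 ≈ 0.959300
step 2 [1y] bond c/2=17/800: DF=(7646801/8000000 − 17/800·(0.959300))/(1+17/800) = 229/250 ≈ 0.916000
step 3 [1.5y] zero: DF = P = 9109/10000 ≈ 0.910900
step 4 [2y] swap r/2=943/36919: DF=(1 − 943/36919·(0.959300+0.916000+0.910900))/(1+943/36919) = 9057/10000 ≈ 0.905700
step 5 [2.5y] swap r/2=1186/45733: DF=(1 − 1186/45733·(0.959300+0.916000+0.910900+0.905700))/(1+1186/45733) = 4407/5000 ≈ 0.881400
step 6 [3y] swap r/2=1481/54252: DF=(1 − 1481/54252·(0.959300+0.916000+0.910900+0.905700+0.881400))/(1+1481/54252) = 8519/10000 ≈ 0.851900
step 7 [3.5y] swap r/2=396/15667: DF=(1 − 396/15667·(0.959300+0.916000+0.910900+0.905700+0.881400+0.851900))/(1+396/15667) = 526/625 ≈ 0.841600

1 1/2 9593/10000
2 1 229/250
3 3/2 9109/10000
4 2 9057/10000
5 5/2 4407/5000
6 3 8519/10000
7 7/2 526/625
s(0.5y) = (1/(9593/10000) − 1)/(1/2) = 814/9593 ≈ 8.4854%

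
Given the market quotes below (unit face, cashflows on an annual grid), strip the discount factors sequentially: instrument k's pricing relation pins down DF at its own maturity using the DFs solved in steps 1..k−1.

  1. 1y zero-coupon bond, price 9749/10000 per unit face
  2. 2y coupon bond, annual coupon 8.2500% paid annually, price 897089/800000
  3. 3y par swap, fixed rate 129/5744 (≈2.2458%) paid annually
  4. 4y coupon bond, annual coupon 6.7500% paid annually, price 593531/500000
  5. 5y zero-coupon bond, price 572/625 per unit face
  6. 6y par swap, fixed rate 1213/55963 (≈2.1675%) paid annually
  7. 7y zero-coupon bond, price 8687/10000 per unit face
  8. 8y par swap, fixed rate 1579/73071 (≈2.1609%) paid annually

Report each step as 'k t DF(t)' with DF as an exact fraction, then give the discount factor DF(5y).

1 1 9749/10000
2 2 601/625
3 3 1871/2000
4 4 1163/1250
5 5 572/625
6 6 8787/10000
7 7 8687/10000
8 8 8421/10000
DF(5y) = 572/625 ≈ 0.915200

step 1 [1y] zero: DF = P = 9749/10000 ≈ 0.974900
step 2 [2y] bond c/1=33/400: DF=(897089/800000 − 33/400·(0.974900))/(1+33/400) = 601/625 ≈ 0.961600
step 3 [3y] swap r/1=129/5744: DF=(1 − 129/5744·(0.974900+0.961600))/(1+129/5744) = 1871/2000 ≈ 0.935500
step 4 [4y] bond c/1=27/400: DF=(593531/500000 − 27/400·(0.974900+0.961600+0.935500))/(1+27/400) = 1163/1250 ≈ 0.930400
step 5 [5y] zero: DF = P = 572/625 ≈ 0.915200
step 6 [6y] swap r/1=1213/55963: DF=(1 − 1213/55963·(0.974900+0.961600+0.935500+0.930400+0.915200))/(1+1213/55963) = 8787/10000 ≈ 0.878700
step 7 [7y] zero: DF = P = 8687/10000 ≈ 0.868700
step 8 [8y] swap r/1=1579/73071: DF=(1 − 1579/73071·(0.974900+0.961600+0.935500+0.930400+0.915200+0.878700+0.868700))/(1+1579/73071) = 8421/10000 ≈ 0.842100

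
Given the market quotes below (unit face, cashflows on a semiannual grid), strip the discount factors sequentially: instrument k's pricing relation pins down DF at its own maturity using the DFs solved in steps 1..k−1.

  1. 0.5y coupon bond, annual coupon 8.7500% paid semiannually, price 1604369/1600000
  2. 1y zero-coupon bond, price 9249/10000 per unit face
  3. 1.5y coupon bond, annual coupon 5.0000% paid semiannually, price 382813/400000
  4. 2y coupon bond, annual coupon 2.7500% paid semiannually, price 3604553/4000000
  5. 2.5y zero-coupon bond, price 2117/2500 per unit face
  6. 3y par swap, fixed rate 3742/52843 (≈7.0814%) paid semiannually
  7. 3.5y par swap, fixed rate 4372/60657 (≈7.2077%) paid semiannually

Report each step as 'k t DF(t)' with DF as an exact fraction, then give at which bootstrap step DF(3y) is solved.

step 1 [0.5y] bond c/2=7/160: DF=(1604369/1600000 − 7/160·(0))/(1+7/160) = 9607/10000 ≈ 0.960700
step 2 [1y] zero: DF = P = 9249/10000 ≈ 0.924900
step 3 [1.5y] bond c/2=1/40: DF=(382813/400000 − 1/40·(0.960700+0.924900))/(1+1/40) = 8877/10000 ≈ 0.887700
step 4 [2y] bond c/2=11/800: DF=(3604553/4000000 − 11/800·(0.960700+0.924900+0.887700))/(1+11/800) = 8513/10000 ≈ 0.851300
step 5 [2.5y] zero: DF = P = 2117/2500 ≈ 0.846800
step 6 [3y] swap r/2=1871/52843: DF=(1 − 1871/52843·(0.960700+0.924900+0.887700+0.851300+0.846800))/(1+1871/52843) = 8129/10000 ≈ 0.812900
step 7 [3.5y] swap r/2=2186/60657: DF=(1 − 2186/60657·(0.960700+0.924900+0.887700+0.851300+0.846800+0.812900))/(1+2186/60657) = 3907/5000 ≈ 0.781400

1 1/2 9607/10000
2 1 9249/10000
3 3/2 8877/10000
4 2 8513/10000
5 5/2 2117/2500
6 3 8129/10000
7 7/2 3907/5000
DF(3y) is solved at step 6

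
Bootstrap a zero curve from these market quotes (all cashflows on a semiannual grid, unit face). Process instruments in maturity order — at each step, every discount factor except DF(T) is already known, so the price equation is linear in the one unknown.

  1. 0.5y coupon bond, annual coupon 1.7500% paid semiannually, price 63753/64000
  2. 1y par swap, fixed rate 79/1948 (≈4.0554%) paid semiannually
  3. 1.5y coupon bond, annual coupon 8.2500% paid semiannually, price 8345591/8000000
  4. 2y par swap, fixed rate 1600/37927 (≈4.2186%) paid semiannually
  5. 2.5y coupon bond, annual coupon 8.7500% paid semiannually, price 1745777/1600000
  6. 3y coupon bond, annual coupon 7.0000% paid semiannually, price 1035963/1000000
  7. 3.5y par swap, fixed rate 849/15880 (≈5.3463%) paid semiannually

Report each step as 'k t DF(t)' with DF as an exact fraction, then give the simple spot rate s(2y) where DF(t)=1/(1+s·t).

1 1/2 79/80
2 1 1921/2000
3 3/2 9247/10000
4 2 23/25
5 5/2 554/625
6 3 8427/10000
7 7/2 4151/5000
s(2y) = (1/(23/25) − 1)/(2) = 1/23 ≈ 4.3478%

step 1 [0.5y] bond c/2=7/800: DF=(63753/64000 − 7/800·(0))/(1+7/800) = 79/80 ≈ 0.987500
step 2 [1y] swap r/2=79/3896: DF=(1 − 79/3896·(0.987500))/(1+79/3896) = 1921/2000 ≈ 0.960500
step 3 [1.5y] bond c/2=33/800: DF=(8345591/8000000 − 33/800·(0.987500+0.960500))/(1+33/800) = 9247/10000 ≈ 0.924700
step 4 [2y] swap r/2=800/37927: DF=(1 − 800/37927·(0.987500+0.960500+0.924700))/(1+800/37927) = 23/25 ≈ 0.920000
step 5 [2.5y] bond c/2=7/160: DF=(1745777/1600000 − 7/160·(0.987500+0.960500+0.924700+0.920000))/(1+7/160) = 554/625 ≈ 0.886400
step 6 [3y] bond c/2=7/200: DF=(1035963/1000000 − 7/200·(0.987500+0.960500+0.924700+0.920000+0.886400))/(1+7/200) = 8427/10000 ≈ 0.842700
step 7 [3.5y] swap r/2=849/31760: DF=(1 − 849/31760·(0.987500+0.960500+0.924700+0.920000+0.886400+0.842700))/(1+849/31760) = 4151/5000 ≈ 0.830200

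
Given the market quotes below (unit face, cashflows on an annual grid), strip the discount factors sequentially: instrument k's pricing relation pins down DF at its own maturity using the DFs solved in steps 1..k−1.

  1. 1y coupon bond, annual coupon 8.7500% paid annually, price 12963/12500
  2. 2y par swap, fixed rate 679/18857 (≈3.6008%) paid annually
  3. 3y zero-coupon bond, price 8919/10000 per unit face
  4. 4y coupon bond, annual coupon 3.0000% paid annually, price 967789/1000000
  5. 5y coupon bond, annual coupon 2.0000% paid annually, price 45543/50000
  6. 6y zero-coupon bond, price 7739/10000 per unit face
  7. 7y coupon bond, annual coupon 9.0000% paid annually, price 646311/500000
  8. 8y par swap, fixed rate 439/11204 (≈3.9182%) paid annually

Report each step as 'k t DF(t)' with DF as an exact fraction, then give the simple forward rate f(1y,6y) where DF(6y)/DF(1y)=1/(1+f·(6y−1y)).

1 1 596/625
2 2 9321/10000
3 3 8919/10000
4 4 8587/10000
5 5 8217/10000
6 6 7739/10000
7 7 7539/10000
8 8 3683/5000
f(1y,6y) = ((596/625)/(7739/10000) − 1)/(5) = 1797/38695 ≈ 4.6440%

step 1 [1y] bond c/1=7/80: DF=(12963/12500 − 7/80·(0))/(1+7/80) = 596/625 ≈ 0.953600
step 2 [2y] swap r/1=679/18857: DF=(1 − 679/18857·(0.953600))/(1+679/18857) = 9321/10000 ≈ 0.932100
step 3 [3y] zero: DF = P = 8919/10000 ≈ 0.891900
step 4 [4y] bond c/1=3/100: DF=(967789/1000000 − 3/100·(0.953600+0.932100+0.891900))/(1+3/100) = 8587/10000 ≈ 0.858700
step 5 [5y] bond c/1=1/50: DF=(45543/50000 − 1/50·(0.953600+0.932100+0.891900+0.858700))/(1+1/50) = 8217/10000 ≈ 0.821700
step 6 [6y] zero: DF = P = 7739/10000 ≈ 0.773900
step 7 [7y] bond c/1=9/100: DF=(646311/500000 − 9/100·(0.953600+0.932100+0.891900+0.858700+0.821700+0.773900))/(1+9/100) = 7539/10000 ≈ 0.753900
step 8 [8y] swap r/1=439/11204: DF=(1 − 439/11204·(0.953600+0.932100+0.891900+0.858700+0.821700+0.773900+0.753900))/(1+439/11204) = 3683/5000 ≈ 0.736600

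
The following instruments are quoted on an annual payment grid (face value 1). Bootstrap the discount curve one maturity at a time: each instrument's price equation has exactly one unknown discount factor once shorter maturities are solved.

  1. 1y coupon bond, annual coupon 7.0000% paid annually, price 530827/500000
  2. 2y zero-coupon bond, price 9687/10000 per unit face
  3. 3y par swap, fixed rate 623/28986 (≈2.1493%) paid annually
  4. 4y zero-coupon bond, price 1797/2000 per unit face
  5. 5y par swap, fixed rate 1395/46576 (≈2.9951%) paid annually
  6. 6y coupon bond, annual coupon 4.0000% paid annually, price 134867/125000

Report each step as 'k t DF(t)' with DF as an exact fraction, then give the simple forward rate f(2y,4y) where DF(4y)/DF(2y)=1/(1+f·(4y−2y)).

1 1 4961/5000
2 2 9687/10000
3 3 9377/10000
4 4 1797/2000
5 5 1721/2000
6 6 8583/10000
f(2y,4y) = ((9687/10000)/(1797/2000) − 1)/(2) = 117/2995 ≈ 3.9065%

step 1 [1y] bond c/1=7/100: DF=(530827/500000 − 7/100·(0))/(1+7/100) = 4961/5000 ≈ 0.992200
step 2 [2y] zero: DF = P = 9687/10000 ≈ 0.968700
step 3 [3y] swap r/1=623/28986: DF=(1 − 623/28986·(0.992200+0.968700))/(1+623/28986) = 9377/10000 ≈ 0.937700
step 4 [4y] zero: DF = P = 1797/2000 ≈ 0.898500
step 5 [5y] swap r/1=1395/46576: DF=(1 − 1395/46576·(0.992200+0.968700+0.937700+0.898500))/(1+1395/46576) = 1721/2000 ≈ 0.860500
step 6 [6y] bond c/1=1/25: DF=(134867/125000 − 1/25·(0.992200+0.968700+0.937700+0.898500+0.860500))/(1+1/25) = 8583/10000 ≈ 0.858300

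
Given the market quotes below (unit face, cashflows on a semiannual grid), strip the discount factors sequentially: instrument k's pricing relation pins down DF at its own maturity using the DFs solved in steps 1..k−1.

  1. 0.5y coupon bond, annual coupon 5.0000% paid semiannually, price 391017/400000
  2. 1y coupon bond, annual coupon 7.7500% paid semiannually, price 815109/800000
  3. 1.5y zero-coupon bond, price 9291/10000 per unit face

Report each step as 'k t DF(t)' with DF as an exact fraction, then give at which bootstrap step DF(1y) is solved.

step 1 [0.5y] bond c/2=1/40: DF=(391017/400000 − 1/40·(0))/(1+1/40) = 9537/10000 ≈ 0.953700
step 2 [1y] bond c/2=31/800: DF=(815109/800000 − 31/800·(0.953700))/(1+31/800) = 9453/10000 ≈ 0.945300
step 3 [1.5y] zero: DF = P = 9291/10000 ≈ 0.929100

1 1/2 9537/10000
2 1 9453/10000
3 3/2 9291/10000
DF(1y) is solved at step 2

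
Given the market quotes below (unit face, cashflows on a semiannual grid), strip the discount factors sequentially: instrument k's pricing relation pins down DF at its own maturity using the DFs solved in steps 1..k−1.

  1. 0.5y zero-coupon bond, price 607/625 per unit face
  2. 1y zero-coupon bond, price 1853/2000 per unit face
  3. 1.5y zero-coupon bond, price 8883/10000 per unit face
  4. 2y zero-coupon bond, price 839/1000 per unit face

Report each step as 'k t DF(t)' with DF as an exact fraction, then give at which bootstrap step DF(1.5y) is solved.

1 1/2 607/625
2 1 1853/2000
3 3/2 8883/10000
4 2 839/1000
DF(1.5y) is solved at step 3

step 1 [0.5y] zero: DF = P = 607/625 ≈ 0.971200
step 2 [1y] zero: DF = P = 1853/2000 ≈ 0.926500
step 3 [1.5y] zero: DF = P = 8883/10000 ≈ 0.888300
step 4 [2y] zero: DF = P = 839/1000 ≈ 0.839000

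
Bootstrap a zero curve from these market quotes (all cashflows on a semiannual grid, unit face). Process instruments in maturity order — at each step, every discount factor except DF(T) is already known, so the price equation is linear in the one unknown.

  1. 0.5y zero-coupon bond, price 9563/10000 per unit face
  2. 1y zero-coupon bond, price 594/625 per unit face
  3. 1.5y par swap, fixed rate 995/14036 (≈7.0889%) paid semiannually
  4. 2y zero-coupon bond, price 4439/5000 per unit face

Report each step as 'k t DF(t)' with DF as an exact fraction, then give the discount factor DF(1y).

1 1/2 9563/10000
2 1 594/625
3 3/2 1801/2000
4 2 4439/5000
DF(1y) = 594/625 ≈ 0.950400

step 1 [0.5y] zero: DF = P = 9563/10000 ≈ 0.956300
step 2 [1y] zero: DF = P = 594/625 ≈ 0.950400
step 3 [1.5y] swap r/2=995/28072: DF=(1 − 995/28072·(0.956300+0.950400))/(1+995/28072) = 1801/2000 ≈ 0.900500
step 4 [2y] zero: DF = P = 4439/5000 ≈ 0.887800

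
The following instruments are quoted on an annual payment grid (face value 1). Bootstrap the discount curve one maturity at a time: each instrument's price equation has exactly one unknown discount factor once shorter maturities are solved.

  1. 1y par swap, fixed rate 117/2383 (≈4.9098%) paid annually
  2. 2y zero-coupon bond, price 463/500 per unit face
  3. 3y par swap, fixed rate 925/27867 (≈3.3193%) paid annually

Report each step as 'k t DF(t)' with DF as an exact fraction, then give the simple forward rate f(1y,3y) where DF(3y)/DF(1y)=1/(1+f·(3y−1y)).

1 1 2383/2500
2 2 463/500
3 3 363/400
f(1y,3y) = ((2383/2500)/(363/400) − 1)/(2) = 457/18150 ≈ 2.5179%

step 1 [1y] swap r/1=117/2383: DF=(1 − 117/2383·(0))/(1+117/2383) = 2383/2500 ≈ 0.953200
step 2 [2y] zero: DF = P = 463/500 ≈ 0.926000
step 3 [3y] swap r/1=925/27867: DF=(1 − 925/27867·(0.953200+0.926000))/(1+925/27867) = 363/400 ≈ 0.907500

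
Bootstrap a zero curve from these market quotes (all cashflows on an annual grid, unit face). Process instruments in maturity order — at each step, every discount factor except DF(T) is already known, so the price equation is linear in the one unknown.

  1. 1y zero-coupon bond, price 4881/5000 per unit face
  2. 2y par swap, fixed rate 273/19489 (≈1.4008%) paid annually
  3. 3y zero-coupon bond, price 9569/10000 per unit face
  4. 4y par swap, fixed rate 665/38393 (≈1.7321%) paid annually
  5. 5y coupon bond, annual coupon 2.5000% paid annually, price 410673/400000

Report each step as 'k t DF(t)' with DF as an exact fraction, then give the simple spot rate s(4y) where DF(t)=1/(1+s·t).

1 1 4881/5000
2 2 9727/10000
3 3 9569/10000
4 4 1867/2000
5 5 227/250
s(4y) = (1/(1867/2000) − 1)/(4) = 133/7468 ≈ 1.7809%

step 1 [1y] zero: DF = P = 4881/5000 ≈ 0.976200
step 2 [2y] swap r/1=273/19489: DF=(1 − 273/19489·(0.976200))/(1+273/19489) = 9727/10000 ≈ 0.972700
step 3 [3y] zero: DF = P = 9569/10000 ≈ 0.956900
step 4 [4y] swap r/1=665/38393: DF=(1 − 665/38393·(0.976200+0.972700+0.956900))/(1+665/38393) = 1867/2000 ≈ 0.933500
step 5 [5y] bond c/1=1/40: DF=(410673/400000 − 1/40·(0.976200+0.972700+0.956900+0.933500))/(1+1/40) = 227/250 ≈ 0.908000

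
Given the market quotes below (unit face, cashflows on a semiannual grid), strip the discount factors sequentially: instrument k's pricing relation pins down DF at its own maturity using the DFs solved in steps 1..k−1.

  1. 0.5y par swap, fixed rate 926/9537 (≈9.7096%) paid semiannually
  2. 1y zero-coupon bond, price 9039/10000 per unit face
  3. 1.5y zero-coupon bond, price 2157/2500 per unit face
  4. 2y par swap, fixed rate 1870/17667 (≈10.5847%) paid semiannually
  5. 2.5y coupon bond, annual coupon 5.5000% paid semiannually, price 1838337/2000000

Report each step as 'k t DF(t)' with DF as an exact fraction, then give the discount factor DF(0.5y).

step 1 [0.5y] swap r/2=463/9537: DF=(1 − 463/9537·(0))/(1+463/9537) = 9537/10000 ≈ 0.953700
step 2 [1y] zero: DF = P = 9039/10000 ≈ 0.903900
step 3 [1.5y] zero: DF = P = 2157/2500 ≈ 0.862800
step 4 [2y] swap r/2=935/17667: DF=(1 − 935/17667·(0.953700+0.903900+0.862800))/(1+935/17667) = 813/1000 ≈ 0.813000
step 5 [2.5y] bond c/2=11/400: DF=(1838337/2000000 − 11/400·(0.953700+0.903900+0.862800+0.813000))/(1+11/400) = 4/5 ≈ 0.800000

1 1/2 9537/10000
2 1 9039/10000
3 3/2 2157/2500
4 2 813/1000
5 5/2 4/5
DF(0.5y) = 9537/10000 ≈ 0.953700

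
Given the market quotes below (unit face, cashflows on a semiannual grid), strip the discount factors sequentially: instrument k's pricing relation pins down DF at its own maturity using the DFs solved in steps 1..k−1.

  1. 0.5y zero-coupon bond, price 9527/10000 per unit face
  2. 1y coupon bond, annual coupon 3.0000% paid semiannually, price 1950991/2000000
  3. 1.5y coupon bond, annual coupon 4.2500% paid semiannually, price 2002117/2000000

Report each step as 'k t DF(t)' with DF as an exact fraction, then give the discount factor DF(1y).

step 1 [0.5y] zero: DF = P = 9527/10000 ≈ 0.952700
step 2 [1y] bond c/2=3/200: DF=(1950991/2000000 − 3/200·(0.952700))/(1+3/200) = 947/1000 ≈ 0.947000
step 3 [1.5y] bond c/2=17/800: DF=(2002117/2000000 − 17/800·(0.952700+0.947000))/(1+17/800) = 9407/10000 ≈ 0.940700

1 1/2 9527/10000
2 1 947/1000
3 3/2 9407/10000
DF(1y) = 947/1000 ≈ 0.947000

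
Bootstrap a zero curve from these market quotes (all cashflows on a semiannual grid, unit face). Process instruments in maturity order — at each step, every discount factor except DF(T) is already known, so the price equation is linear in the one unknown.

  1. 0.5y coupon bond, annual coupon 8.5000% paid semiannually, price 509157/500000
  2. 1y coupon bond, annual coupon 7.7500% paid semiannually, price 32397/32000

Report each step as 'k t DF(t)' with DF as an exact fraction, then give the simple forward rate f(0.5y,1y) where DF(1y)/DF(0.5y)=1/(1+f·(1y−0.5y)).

step 1 [0.5y] bond c/2=17/400: DF=(509157/500000 − 17/400·(0))/(1+17/400) = 1221/1250 ≈ 0.976800
step 2 [1y] bond c/2=31/800: DF=(32397/32000 − 31/800·(0.976800))/(1+31/800) = 4691/5000 ≈ 0.938200

1 1/2 1221/1250
2 1 4691/5000
f(0.5y,1y) = ((1221/1250)/(4691/5000) − 1)/(1/2) = 386/4691 ≈ 8.2285%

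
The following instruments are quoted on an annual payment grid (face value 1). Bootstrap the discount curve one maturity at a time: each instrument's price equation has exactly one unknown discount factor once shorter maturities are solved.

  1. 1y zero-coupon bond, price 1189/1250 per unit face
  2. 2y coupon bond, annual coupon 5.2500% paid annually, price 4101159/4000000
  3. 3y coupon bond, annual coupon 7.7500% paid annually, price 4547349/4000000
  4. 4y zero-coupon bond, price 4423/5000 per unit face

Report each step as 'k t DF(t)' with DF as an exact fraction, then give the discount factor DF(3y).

1 1 1189/1250
2 2 9267/10000
3 3 23/25
4 4 4423/5000
DF(3y) = 23/25 ≈ 0.920000

step 1 [1y] zero: DF = P = 1189/1250 ≈ 0.951200
step 2 [2y] bond c/1=21/400: DF=(4101159/4000000 − 21/400·(0.951200))/(1+21/400) = 9267/10000 ≈ 0.926700
step 3 [3y] bond c/1=31/400: DF=(4547349/4000000 − 31/400·(0.951200+0.926700))/(1+31/400) = 23/25 ≈ 0.920000
step 4 [4y] zero: DF = P = 4423/5000 ≈ 0.884600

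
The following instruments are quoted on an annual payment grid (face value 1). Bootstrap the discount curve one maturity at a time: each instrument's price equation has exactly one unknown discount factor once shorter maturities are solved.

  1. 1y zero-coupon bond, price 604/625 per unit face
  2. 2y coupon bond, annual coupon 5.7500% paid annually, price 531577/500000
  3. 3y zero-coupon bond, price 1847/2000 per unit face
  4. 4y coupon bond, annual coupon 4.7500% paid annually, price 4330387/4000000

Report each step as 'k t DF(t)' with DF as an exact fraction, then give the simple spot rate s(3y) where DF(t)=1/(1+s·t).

1 1 604/625
2 2 1191/1250
3 3 1847/2000
4 4 4523/5000
s(3y) = (1/(1847/2000) − 1)/(3) = 51/1847 ≈ 2.7612%

step 1 [1y] zero: DF = P = 604/625 ≈ 0.966400
step 2 [2y] bond c/1=23/400: DF=(531577/500000 − 23/400·(0.966400))/(1+23/400) = 1191/1250 ≈ 0.952800
step 3 [3y] zero: DF = P = 1847/2000 ≈ 0.923500
step 4 [4y] bond c/1=19/400: DF=(4330387/4000000 − 19/400·(0.966400+0.952800+0.923500))/(1+19/400) = 4523/5000 ≈ 0.904600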